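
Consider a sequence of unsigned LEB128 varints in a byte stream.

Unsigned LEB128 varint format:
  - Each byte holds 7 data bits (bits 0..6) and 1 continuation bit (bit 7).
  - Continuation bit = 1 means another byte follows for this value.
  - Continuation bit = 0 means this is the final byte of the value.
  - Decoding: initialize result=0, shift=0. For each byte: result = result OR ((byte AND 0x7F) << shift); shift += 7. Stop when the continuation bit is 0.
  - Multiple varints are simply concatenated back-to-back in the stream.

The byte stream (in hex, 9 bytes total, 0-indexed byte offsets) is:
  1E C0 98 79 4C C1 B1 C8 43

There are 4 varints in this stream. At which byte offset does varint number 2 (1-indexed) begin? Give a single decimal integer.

Answer: 1

Derivation:
  byte[0]=0x1E cont=0 payload=0x1E=30: acc |= 30<<0 -> acc=30 shift=7 [end]
Varint 1: bytes[0:1] = 1E -> value 30 (1 byte(s))
  byte[1]=0xC0 cont=1 payload=0x40=64: acc |= 64<<0 -> acc=64 shift=7
  byte[2]=0x98 cont=1 payload=0x18=24: acc |= 24<<7 -> acc=3136 shift=14
  byte[3]=0x79 cont=0 payload=0x79=121: acc |= 121<<14 -> acc=1985600 shift=21 [end]
Varint 2: bytes[1:4] = C0 98 79 -> value 1985600 (3 byte(s))
  byte[4]=0x4C cont=0 payload=0x4C=76: acc |= 76<<0 -> acc=76 shift=7 [end]
Varint 3: bytes[4:5] = 4C -> value 76 (1 byte(s))
  byte[5]=0xC1 cont=1 payload=0x41=65: acc |= 65<<0 -> acc=65 shift=7
  byte[6]=0xB1 cont=1 payload=0x31=49: acc |= 49<<7 -> acc=6337 shift=14
  byte[7]=0xC8 cont=1 payload=0x48=72: acc |= 72<<14 -> acc=1185985 shift=21
  byte[8]=0x43 cont=0 payload=0x43=67: acc |= 67<<21 -> acc=141695169 shift=28 [end]
Varint 4: bytes[5:9] = C1 B1 C8 43 -> value 141695169 (4 byte(s))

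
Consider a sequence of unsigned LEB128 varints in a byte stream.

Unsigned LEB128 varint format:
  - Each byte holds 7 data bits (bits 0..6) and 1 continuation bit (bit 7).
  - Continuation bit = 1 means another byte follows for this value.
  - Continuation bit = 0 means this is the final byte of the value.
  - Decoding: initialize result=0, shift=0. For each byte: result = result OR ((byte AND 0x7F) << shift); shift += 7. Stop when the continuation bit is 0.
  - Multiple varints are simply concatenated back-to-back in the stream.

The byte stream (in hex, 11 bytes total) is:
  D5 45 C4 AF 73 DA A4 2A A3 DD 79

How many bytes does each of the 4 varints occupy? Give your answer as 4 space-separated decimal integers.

  byte[0]=0xD5 cont=1 payload=0x55=85: acc |= 85<<0 -> acc=85 shift=7
  byte[1]=0x45 cont=0 payload=0x45=69: acc |= 69<<7 -> acc=8917 shift=14 [end]
Varint 1: bytes[0:2] = D5 45 -> value 8917 (2 byte(s))
  byte[2]=0xC4 cont=1 payload=0x44=68: acc |= 68<<0 -> acc=68 shift=7
  byte[3]=0xAF cont=1 payload=0x2F=47: acc |= 47<<7 -> acc=6084 shift=14
  byte[4]=0x73 cont=0 payload=0x73=115: acc |= 115<<14 -> acc=1890244 shift=21 [end]
Varint 2: bytes[2:5] = C4 AF 73 -> value 1890244 (3 byte(s))
  byte[5]=0xDA cont=1 payload=0x5A=90: acc |= 90<<0 -> acc=90 shift=7
  byte[6]=0xA4 cont=1 payload=0x24=36: acc |= 36<<7 -> acc=4698 shift=14
  byte[7]=0x2A cont=0 payload=0x2A=42: acc |= 42<<14 -> acc=692826 shift=21 [end]
Varint 3: bytes[5:8] = DA A4 2A -> value 692826 (3 byte(s))
  byte[8]=0xA3 cont=1 payload=0x23=35: acc |= 35<<0 -> acc=35 shift=7
  byte[9]=0xDD cont=1 payload=0x5D=93: acc |= 93<<7 -> acc=11939 shift=14
  byte[10]=0x79 cont=0 payload=0x79=121: acc |= 121<<14 -> acc=1994403 shift=21 [end]
Varint 4: bytes[8:11] = A3 DD 79 -> value 1994403 (3 byte(s))

Answer: 2 3 3 3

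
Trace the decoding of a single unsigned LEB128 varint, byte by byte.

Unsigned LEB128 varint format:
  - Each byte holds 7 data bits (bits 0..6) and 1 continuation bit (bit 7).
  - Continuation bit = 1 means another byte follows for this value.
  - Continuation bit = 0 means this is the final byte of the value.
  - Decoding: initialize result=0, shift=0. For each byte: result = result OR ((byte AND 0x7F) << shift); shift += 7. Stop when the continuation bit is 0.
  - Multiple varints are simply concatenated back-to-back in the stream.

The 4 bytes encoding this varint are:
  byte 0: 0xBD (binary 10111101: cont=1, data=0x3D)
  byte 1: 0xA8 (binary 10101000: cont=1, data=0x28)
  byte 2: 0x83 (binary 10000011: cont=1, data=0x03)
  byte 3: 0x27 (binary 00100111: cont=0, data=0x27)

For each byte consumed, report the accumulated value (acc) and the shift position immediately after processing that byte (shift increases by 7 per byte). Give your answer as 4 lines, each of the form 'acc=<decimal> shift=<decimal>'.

Answer: acc=61 shift=7
acc=5181 shift=14
acc=54333 shift=21
acc=81843261 shift=28

Derivation:
byte 0=0xBD: payload=0x3D=61, contrib = 61<<0 = 61; acc -> 61, shift -> 7
byte 1=0xA8: payload=0x28=40, contrib = 40<<7 = 5120; acc -> 5181, shift -> 14
byte 2=0x83: payload=0x03=3, contrib = 3<<14 = 49152; acc -> 54333, shift -> 21
byte 3=0x27: payload=0x27=39, contrib = 39<<21 = 81788928; acc -> 81843261, shift -> 28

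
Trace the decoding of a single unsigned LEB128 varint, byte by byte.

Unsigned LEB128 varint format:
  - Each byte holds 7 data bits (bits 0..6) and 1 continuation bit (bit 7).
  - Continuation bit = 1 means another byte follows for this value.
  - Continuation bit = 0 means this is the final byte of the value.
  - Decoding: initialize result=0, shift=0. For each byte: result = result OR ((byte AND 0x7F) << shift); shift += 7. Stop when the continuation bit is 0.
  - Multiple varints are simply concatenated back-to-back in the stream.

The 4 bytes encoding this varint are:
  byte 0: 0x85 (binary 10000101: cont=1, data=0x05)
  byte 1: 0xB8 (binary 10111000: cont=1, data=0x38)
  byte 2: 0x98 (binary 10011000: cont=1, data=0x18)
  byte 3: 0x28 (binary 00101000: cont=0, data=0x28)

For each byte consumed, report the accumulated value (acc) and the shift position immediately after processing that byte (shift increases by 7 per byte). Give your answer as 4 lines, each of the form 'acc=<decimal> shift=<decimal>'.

Answer: acc=5 shift=7
acc=7173 shift=14
acc=400389 shift=21
acc=84286469 shift=28

Derivation:
byte 0=0x85: payload=0x05=5, contrib = 5<<0 = 5; acc -> 5, shift -> 7
byte 1=0xB8: payload=0x38=56, contrib = 56<<7 = 7168; acc -> 7173, shift -> 14
byte 2=0x98: payload=0x18=24, contrib = 24<<14 = 393216; acc -> 400389, shift -> 21
byte 3=0x28: payload=0x28=40, contrib = 40<<21 = 83886080; acc -> 84286469, shift -> 28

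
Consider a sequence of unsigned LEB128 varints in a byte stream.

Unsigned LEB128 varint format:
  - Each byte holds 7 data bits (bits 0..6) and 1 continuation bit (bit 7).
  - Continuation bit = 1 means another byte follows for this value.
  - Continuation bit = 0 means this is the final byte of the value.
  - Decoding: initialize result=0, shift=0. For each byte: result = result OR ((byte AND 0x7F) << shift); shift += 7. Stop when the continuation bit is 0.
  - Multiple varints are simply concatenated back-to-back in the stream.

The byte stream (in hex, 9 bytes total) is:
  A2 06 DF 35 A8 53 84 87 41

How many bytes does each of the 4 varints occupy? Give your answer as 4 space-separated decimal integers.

Answer: 2 2 2 3

Derivation:
  byte[0]=0xA2 cont=1 payload=0x22=34: acc |= 34<<0 -> acc=34 shift=7
  byte[1]=0x06 cont=0 payload=0x06=6: acc |= 6<<7 -> acc=802 shift=14 [end]
Varint 1: bytes[0:2] = A2 06 -> value 802 (2 byte(s))
  byte[2]=0xDF cont=1 payload=0x5F=95: acc |= 95<<0 -> acc=95 shift=7
  byte[3]=0x35 cont=0 payload=0x35=53: acc |= 53<<7 -> acc=6879 shift=14 [end]
Varint 2: bytes[2:4] = DF 35 -> value 6879 (2 byte(s))
  byte[4]=0xA8 cont=1 payload=0x28=40: acc |= 40<<0 -> acc=40 shift=7
  byte[5]=0x53 cont=0 payload=0x53=83: acc |= 83<<7 -> acc=10664 shift=14 [end]
Varint 3: bytes[4:6] = A8 53 -> value 10664 (2 byte(s))
  byte[6]=0x84 cont=1 payload=0x04=4: acc |= 4<<0 -> acc=4 shift=7
  byte[7]=0x87 cont=1 payload=0x07=7: acc |= 7<<7 -> acc=900 shift=14
  byte[8]=0x41 cont=0 payload=0x41=65: acc |= 65<<14 -> acc=1065860 shift=21 [end]
Varint 4: bytes[6:9] = 84 87 41 -> value 1065860 (3 byte(s))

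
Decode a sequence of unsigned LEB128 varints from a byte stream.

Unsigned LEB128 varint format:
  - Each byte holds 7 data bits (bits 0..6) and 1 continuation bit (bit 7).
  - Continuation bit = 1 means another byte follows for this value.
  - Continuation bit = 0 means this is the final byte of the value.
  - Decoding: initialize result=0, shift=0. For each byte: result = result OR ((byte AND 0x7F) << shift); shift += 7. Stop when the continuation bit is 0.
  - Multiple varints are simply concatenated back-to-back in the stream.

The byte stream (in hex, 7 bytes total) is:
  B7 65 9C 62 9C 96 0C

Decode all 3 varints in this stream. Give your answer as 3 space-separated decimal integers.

  byte[0]=0xB7 cont=1 payload=0x37=55: acc |= 55<<0 -> acc=55 shift=7
  byte[1]=0x65 cont=0 payload=0x65=101: acc |= 101<<7 -> acc=12983 shift=14 [end]
Varint 1: bytes[0:2] = B7 65 -> value 12983 (2 byte(s))
  byte[2]=0x9C cont=1 payload=0x1C=28: acc |= 28<<0 -> acc=28 shift=7
  byte[3]=0x62 cont=0 payload=0x62=98: acc |= 98<<7 -> acc=12572 shift=14 [end]
Varint 2: bytes[2:4] = 9C 62 -> value 12572 (2 byte(s))
  byte[4]=0x9C cont=1 payload=0x1C=28: acc |= 28<<0 -> acc=28 shift=7
  byte[5]=0x96 cont=1 payload=0x16=22: acc |= 22<<7 -> acc=2844 shift=14
  byte[6]=0x0C cont=0 payload=0x0C=12: acc |= 12<<14 -> acc=199452 shift=21 [end]
Varint 3: bytes[4:7] = 9C 96 0C -> value 199452 (3 byte(s))

Answer: 12983 12572 199452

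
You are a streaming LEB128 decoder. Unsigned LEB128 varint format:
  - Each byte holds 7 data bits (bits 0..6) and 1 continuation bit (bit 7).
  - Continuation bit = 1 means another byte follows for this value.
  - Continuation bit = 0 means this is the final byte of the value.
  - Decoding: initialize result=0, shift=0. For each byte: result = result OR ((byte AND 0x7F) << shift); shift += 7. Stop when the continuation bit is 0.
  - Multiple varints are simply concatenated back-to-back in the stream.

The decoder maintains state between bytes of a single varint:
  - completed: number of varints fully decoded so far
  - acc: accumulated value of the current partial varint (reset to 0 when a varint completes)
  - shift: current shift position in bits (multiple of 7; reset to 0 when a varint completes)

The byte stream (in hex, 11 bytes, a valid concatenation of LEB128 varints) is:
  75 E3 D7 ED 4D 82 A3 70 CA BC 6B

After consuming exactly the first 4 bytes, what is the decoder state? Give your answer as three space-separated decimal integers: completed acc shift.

byte[0]=0x75 cont=0 payload=0x75: varint #1 complete (value=117); reset -> completed=1 acc=0 shift=0
byte[1]=0xE3 cont=1 payload=0x63: acc |= 99<<0 -> completed=1 acc=99 shift=7
byte[2]=0xD7 cont=1 payload=0x57: acc |= 87<<7 -> completed=1 acc=11235 shift=14
byte[3]=0xED cont=1 payload=0x6D: acc |= 109<<14 -> completed=1 acc=1797091 shift=21

Answer: 1 1797091 21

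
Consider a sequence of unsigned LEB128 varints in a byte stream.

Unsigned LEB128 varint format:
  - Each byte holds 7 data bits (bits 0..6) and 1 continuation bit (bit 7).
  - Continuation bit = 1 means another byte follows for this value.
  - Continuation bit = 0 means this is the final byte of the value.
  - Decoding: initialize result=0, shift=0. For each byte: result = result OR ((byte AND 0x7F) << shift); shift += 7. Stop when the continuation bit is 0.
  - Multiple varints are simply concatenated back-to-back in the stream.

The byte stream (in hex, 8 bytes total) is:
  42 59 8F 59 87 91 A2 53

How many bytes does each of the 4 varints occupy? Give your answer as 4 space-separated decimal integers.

  byte[0]=0x42 cont=0 payload=0x42=66: acc |= 66<<0 -> acc=66 shift=7 [end]
Varint 1: bytes[0:1] = 42 -> value 66 (1 byte(s))
  byte[1]=0x59 cont=0 payload=0x59=89: acc |= 89<<0 -> acc=89 shift=7 [end]
Varint 2: bytes[1:2] = 59 -> value 89 (1 byte(s))
  byte[2]=0x8F cont=1 payload=0x0F=15: acc |= 15<<0 -> acc=15 shift=7
  byte[3]=0x59 cont=0 payload=0x59=89: acc |= 89<<7 -> acc=11407 shift=14 [end]
Varint 3: bytes[2:4] = 8F 59 -> value 11407 (2 byte(s))
  byte[4]=0x87 cont=1 payload=0x07=7: acc |= 7<<0 -> acc=7 shift=7
  byte[5]=0x91 cont=1 payload=0x11=17: acc |= 17<<7 -> acc=2183 shift=14
  byte[6]=0xA2 cont=1 payload=0x22=34: acc |= 34<<14 -> acc=559239 shift=21
  byte[7]=0x53 cont=0 payload=0x53=83: acc |= 83<<21 -> acc=174622855 shift=28 [end]
Varint 4: bytes[4:8] = 87 91 A2 53 -> value 174622855 (4 byte(s))

Answer: 1 1 2 4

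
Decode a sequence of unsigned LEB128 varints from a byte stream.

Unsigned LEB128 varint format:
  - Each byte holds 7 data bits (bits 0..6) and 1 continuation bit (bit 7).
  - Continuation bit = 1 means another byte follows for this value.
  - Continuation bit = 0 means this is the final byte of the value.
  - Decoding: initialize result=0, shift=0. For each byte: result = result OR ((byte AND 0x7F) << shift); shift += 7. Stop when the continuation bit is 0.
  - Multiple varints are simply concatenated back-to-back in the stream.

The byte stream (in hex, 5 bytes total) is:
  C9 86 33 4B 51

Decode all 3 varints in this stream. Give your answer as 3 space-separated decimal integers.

  byte[0]=0xC9 cont=1 payload=0x49=73: acc |= 73<<0 -> acc=73 shift=7
  byte[1]=0x86 cont=1 payload=0x06=6: acc |= 6<<7 -> acc=841 shift=14
  byte[2]=0x33 cont=0 payload=0x33=51: acc |= 51<<14 -> acc=836425 shift=21 [end]
Varint 1: bytes[0:3] = C9 86 33 -> value 836425 (3 byte(s))
  byte[3]=0x4B cont=0 payload=0x4B=75: acc |= 75<<0 -> acc=75 shift=7 [end]
Varint 2: bytes[3:4] = 4B -> value 75 (1 byte(s))
  byte[4]=0x51 cont=0 payload=0x51=81: acc |= 81<<0 -> acc=81 shift=7 [end]
Varint 3: bytes[4:5] = 51 -> value 81 (1 byte(s))

Answer: 836425 75 81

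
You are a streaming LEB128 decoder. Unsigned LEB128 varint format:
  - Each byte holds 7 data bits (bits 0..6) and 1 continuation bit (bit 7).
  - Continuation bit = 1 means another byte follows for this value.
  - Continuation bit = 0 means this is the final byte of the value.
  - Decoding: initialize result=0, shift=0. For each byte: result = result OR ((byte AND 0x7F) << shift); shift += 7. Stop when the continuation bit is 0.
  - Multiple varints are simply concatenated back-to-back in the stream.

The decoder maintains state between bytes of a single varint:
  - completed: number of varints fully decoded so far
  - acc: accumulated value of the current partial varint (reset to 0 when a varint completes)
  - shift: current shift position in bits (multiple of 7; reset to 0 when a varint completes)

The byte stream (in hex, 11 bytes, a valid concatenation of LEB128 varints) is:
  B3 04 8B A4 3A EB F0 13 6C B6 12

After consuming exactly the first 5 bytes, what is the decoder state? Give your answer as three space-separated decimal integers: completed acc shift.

byte[0]=0xB3 cont=1 payload=0x33: acc |= 51<<0 -> completed=0 acc=51 shift=7
byte[1]=0x04 cont=0 payload=0x04: varint #1 complete (value=563); reset -> completed=1 acc=0 shift=0
byte[2]=0x8B cont=1 payload=0x0B: acc |= 11<<0 -> completed=1 acc=11 shift=7
byte[3]=0xA4 cont=1 payload=0x24: acc |= 36<<7 -> completed=1 acc=4619 shift=14
byte[4]=0x3A cont=0 payload=0x3A: varint #2 complete (value=954891); reset -> completed=2 acc=0 shift=0

Answer: 2 0 0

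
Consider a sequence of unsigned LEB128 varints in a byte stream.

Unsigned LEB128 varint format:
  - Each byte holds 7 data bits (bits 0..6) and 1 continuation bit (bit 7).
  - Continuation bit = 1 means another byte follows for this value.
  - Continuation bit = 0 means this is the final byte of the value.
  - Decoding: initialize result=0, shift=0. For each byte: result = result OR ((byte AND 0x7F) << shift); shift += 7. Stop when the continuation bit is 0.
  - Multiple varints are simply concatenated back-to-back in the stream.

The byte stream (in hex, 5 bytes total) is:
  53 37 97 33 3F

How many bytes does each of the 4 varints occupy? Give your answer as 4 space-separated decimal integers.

Answer: 1 1 2 1

Derivation:
  byte[0]=0x53 cont=0 payload=0x53=83: acc |= 83<<0 -> acc=83 shift=7 [end]
Varint 1: bytes[0:1] = 53 -> value 83 (1 byte(s))
  byte[1]=0x37 cont=0 payload=0x37=55: acc |= 55<<0 -> acc=55 shift=7 [end]
Varint 2: bytes[1:2] = 37 -> value 55 (1 byte(s))
  byte[2]=0x97 cont=1 payload=0x17=23: acc |= 23<<0 -> acc=23 shift=7
  byte[3]=0x33 cont=0 payload=0x33=51: acc |= 51<<7 -> acc=6551 shift=14 [end]
Varint 3: bytes[2:4] = 97 33 -> value 6551 (2 byte(s))
  byte[4]=0x3F cont=0 payload=0x3F=63: acc |= 63<<0 -> acc=63 shift=7 [end]
Varint 4: bytes[4:5] = 3F -> value 63 (1 byte(s))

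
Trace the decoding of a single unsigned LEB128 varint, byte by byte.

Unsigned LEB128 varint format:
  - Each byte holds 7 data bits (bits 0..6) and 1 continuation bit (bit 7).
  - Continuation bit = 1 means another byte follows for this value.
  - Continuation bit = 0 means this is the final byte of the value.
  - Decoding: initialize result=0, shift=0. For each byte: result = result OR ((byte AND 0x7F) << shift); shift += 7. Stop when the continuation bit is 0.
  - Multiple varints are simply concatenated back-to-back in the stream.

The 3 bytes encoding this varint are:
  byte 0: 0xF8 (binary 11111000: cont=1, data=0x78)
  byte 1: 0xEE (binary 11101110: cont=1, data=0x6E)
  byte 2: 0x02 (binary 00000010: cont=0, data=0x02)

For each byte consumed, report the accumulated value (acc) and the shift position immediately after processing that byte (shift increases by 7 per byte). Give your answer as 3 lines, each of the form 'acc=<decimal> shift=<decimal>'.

byte 0=0xF8: payload=0x78=120, contrib = 120<<0 = 120; acc -> 120, shift -> 7
byte 1=0xEE: payload=0x6E=110, contrib = 110<<7 = 14080; acc -> 14200, shift -> 14
byte 2=0x02: payload=0x02=2, contrib = 2<<14 = 32768; acc -> 46968, shift -> 21

Answer: acc=120 shift=7
acc=14200 shift=14
acc=46968 shift=21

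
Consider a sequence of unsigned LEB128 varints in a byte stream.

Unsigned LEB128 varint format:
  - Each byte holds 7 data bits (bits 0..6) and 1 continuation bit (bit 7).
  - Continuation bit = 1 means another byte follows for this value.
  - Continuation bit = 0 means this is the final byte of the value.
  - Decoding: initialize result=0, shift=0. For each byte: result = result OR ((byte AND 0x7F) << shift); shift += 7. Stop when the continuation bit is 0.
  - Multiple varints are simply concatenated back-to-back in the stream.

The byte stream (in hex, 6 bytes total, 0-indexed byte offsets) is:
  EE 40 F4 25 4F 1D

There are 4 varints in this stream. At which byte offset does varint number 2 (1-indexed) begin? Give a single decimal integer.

  byte[0]=0xEE cont=1 payload=0x6E=110: acc |= 110<<0 -> acc=110 shift=7
  byte[1]=0x40 cont=0 payload=0x40=64: acc |= 64<<7 -> acc=8302 shift=14 [end]
Varint 1: bytes[0:2] = EE 40 -> value 8302 (2 byte(s))
  byte[2]=0xF4 cont=1 payload=0x74=116: acc |= 116<<0 -> acc=116 shift=7
  byte[3]=0x25 cont=0 payload=0x25=37: acc |= 37<<7 -> acc=4852 shift=14 [end]
Varint 2: bytes[2:4] = F4 25 -> value 4852 (2 byte(s))
  byte[4]=0x4F cont=0 payload=0x4F=79: acc |= 79<<0 -> acc=79 shift=7 [end]
Varint 3: bytes[4:5] = 4F -> value 79 (1 byte(s))
  byte[5]=0x1D cont=0 payload=0x1D=29: acc |= 29<<0 -> acc=29 shift=7 [end]
Varint 4: bytes[5:6] = 1D -> value 29 (1 byte(s))

Answer: 2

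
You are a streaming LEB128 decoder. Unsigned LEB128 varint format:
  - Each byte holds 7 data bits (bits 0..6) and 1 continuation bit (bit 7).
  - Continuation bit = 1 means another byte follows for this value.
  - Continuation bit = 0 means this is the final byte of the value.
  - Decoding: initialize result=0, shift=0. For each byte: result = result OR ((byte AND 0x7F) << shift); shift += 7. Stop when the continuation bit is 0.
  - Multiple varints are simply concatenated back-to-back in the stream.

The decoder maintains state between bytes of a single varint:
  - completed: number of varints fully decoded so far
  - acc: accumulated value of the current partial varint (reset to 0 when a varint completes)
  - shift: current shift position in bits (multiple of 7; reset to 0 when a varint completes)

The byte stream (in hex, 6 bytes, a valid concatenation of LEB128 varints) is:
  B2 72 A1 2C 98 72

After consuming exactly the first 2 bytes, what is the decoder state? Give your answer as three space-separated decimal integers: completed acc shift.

byte[0]=0xB2 cont=1 payload=0x32: acc |= 50<<0 -> completed=0 acc=50 shift=7
byte[1]=0x72 cont=0 payload=0x72: varint #1 complete (value=14642); reset -> completed=1 acc=0 shift=0

Answer: 1 0 0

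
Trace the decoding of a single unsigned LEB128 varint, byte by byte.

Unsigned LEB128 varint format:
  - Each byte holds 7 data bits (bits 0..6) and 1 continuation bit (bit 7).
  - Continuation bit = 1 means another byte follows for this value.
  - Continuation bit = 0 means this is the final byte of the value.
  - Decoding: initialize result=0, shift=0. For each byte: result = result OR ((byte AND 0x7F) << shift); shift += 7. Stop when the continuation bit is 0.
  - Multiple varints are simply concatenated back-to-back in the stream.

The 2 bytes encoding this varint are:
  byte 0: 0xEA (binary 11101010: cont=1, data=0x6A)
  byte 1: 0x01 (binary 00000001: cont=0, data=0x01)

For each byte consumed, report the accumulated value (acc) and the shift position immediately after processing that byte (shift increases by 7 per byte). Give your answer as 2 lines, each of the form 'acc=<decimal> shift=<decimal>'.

Answer: acc=106 shift=7
acc=234 shift=14

Derivation:
byte 0=0xEA: payload=0x6A=106, contrib = 106<<0 = 106; acc -> 106, shift -> 7
byte 1=0x01: payload=0x01=1, contrib = 1<<7 = 128; acc -> 234, shift -> 14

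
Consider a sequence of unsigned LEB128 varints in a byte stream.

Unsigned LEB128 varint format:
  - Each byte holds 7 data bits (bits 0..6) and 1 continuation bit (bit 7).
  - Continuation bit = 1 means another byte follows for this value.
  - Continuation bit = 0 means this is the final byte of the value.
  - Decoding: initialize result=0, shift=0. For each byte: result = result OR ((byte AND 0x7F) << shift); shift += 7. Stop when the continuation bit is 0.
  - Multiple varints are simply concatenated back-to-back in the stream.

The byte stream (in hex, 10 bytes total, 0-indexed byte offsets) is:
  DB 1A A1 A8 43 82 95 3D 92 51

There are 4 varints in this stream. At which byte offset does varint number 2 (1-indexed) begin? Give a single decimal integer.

Answer: 2

Derivation:
  byte[0]=0xDB cont=1 payload=0x5B=91: acc |= 91<<0 -> acc=91 shift=7
  byte[1]=0x1A cont=0 payload=0x1A=26: acc |= 26<<7 -> acc=3419 shift=14 [end]
Varint 1: bytes[0:2] = DB 1A -> value 3419 (2 byte(s))
  byte[2]=0xA1 cont=1 payload=0x21=33: acc |= 33<<0 -> acc=33 shift=7
  byte[3]=0xA8 cont=1 payload=0x28=40: acc |= 40<<7 -> acc=5153 shift=14
  byte[4]=0x43 cont=0 payload=0x43=67: acc |= 67<<14 -> acc=1102881 shift=21 [end]
Varint 2: bytes[2:5] = A1 A8 43 -> value 1102881 (3 byte(s))
  byte[5]=0x82 cont=1 payload=0x02=2: acc |= 2<<0 -> acc=2 shift=7
  byte[6]=0x95 cont=1 payload=0x15=21: acc |= 21<<7 -> acc=2690 shift=14
  byte[7]=0x3D cont=0 payload=0x3D=61: acc |= 61<<14 -> acc=1002114 shift=21 [end]
Varint 3: bytes[5:8] = 82 95 3D -> value 1002114 (3 byte(s))
  byte[8]=0x92 cont=1 payload=0x12=18: acc |= 18<<0 -> acc=18 shift=7
  byte[9]=0x51 cont=0 payload=0x51=81: acc |= 81<<7 -> acc=10386 shift=14 [end]
Varint 4: bytes[8:10] = 92 51 -> value 10386 (2 byte(s))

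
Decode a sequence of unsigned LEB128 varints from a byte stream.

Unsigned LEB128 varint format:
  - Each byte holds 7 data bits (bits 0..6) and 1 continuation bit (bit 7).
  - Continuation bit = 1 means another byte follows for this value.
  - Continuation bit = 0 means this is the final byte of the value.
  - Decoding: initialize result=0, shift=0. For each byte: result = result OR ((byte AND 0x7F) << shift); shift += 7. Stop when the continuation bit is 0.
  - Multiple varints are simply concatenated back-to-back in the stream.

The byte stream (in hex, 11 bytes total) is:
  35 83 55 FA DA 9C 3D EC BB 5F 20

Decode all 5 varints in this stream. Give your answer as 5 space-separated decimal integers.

  byte[0]=0x35 cont=0 payload=0x35=53: acc |= 53<<0 -> acc=53 shift=7 [end]
Varint 1: bytes[0:1] = 35 -> value 53 (1 byte(s))
  byte[1]=0x83 cont=1 payload=0x03=3: acc |= 3<<0 -> acc=3 shift=7
  byte[2]=0x55 cont=0 payload=0x55=85: acc |= 85<<7 -> acc=10883 shift=14 [end]
Varint 2: bytes[1:3] = 83 55 -> value 10883 (2 byte(s))
  byte[3]=0xFA cont=1 payload=0x7A=122: acc |= 122<<0 -> acc=122 shift=7
  byte[4]=0xDA cont=1 payload=0x5A=90: acc |= 90<<7 -> acc=11642 shift=14
  byte[5]=0x9C cont=1 payload=0x1C=28: acc |= 28<<14 -> acc=470394 shift=21
  byte[6]=0x3D cont=0 payload=0x3D=61: acc |= 61<<21 -> acc=128396666 shift=28 [end]
Varint 3: bytes[3:7] = FA DA 9C 3D -> value 128396666 (4 byte(s))
  byte[7]=0xEC cont=1 payload=0x6C=108: acc |= 108<<0 -> acc=108 shift=7
  byte[8]=0xBB cont=1 payload=0x3B=59: acc |= 59<<7 -> acc=7660 shift=14
  byte[9]=0x5F cont=0 payload=0x5F=95: acc |= 95<<14 -> acc=1564140 shift=21 [end]
Varint 4: bytes[7:10] = EC BB 5F -> value 1564140 (3 byte(s))
  byte[10]=0x20 cont=0 payload=0x20=32: acc |= 32<<0 -> acc=32 shift=7 [end]
Varint 5: bytes[10:11] = 20 -> value 32 (1 byte(s))

Answer: 53 10883 128396666 1564140 32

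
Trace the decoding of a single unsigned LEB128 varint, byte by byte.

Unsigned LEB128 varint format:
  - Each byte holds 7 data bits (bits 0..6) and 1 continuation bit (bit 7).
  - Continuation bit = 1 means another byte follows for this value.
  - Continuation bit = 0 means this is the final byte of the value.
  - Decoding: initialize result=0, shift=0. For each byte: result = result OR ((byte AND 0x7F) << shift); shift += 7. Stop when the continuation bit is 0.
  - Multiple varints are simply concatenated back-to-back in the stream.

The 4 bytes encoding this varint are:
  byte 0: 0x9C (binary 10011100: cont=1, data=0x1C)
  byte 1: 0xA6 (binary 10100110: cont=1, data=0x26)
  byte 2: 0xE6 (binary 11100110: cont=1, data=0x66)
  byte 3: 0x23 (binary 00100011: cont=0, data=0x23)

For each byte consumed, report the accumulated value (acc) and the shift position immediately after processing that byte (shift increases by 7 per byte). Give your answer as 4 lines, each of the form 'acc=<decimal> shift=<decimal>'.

byte 0=0x9C: payload=0x1C=28, contrib = 28<<0 = 28; acc -> 28, shift -> 7
byte 1=0xA6: payload=0x26=38, contrib = 38<<7 = 4864; acc -> 4892, shift -> 14
byte 2=0xE6: payload=0x66=102, contrib = 102<<14 = 1671168; acc -> 1676060, shift -> 21
byte 3=0x23: payload=0x23=35, contrib = 35<<21 = 73400320; acc -> 75076380, shift -> 28

Answer: acc=28 shift=7
acc=4892 shift=14
acc=1676060 shift=21
acc=75076380 shift=28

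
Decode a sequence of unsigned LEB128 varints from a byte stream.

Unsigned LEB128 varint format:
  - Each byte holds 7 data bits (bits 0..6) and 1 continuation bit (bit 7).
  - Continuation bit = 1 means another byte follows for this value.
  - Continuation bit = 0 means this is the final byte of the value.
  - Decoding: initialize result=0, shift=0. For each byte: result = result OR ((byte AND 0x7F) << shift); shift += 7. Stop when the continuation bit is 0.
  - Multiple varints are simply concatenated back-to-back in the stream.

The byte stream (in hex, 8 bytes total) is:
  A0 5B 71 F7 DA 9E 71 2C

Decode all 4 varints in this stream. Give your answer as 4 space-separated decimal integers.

Answer: 11680 113 237481335 44

Derivation:
  byte[0]=0xA0 cont=1 payload=0x20=32: acc |= 32<<0 -> acc=32 shift=7
  byte[1]=0x5B cont=0 payload=0x5B=91: acc |= 91<<7 -> acc=11680 shift=14 [end]
Varint 1: bytes[0:2] = A0 5B -> value 11680 (2 byte(s))
  byte[2]=0x71 cont=0 payload=0x71=113: acc |= 113<<0 -> acc=113 shift=7 [end]
Varint 2: bytes[2:3] = 71 -> value 113 (1 byte(s))
  byte[3]=0xF7 cont=1 payload=0x77=119: acc |= 119<<0 -> acc=119 shift=7
  byte[4]=0xDA cont=1 payload=0x5A=90: acc |= 90<<7 -> acc=11639 shift=14
  byte[5]=0x9E cont=1 payload=0x1E=30: acc |= 30<<14 -> acc=503159 shift=21
  byte[6]=0x71 cont=0 payload=0x71=113: acc |= 113<<21 -> acc=237481335 shift=28 [end]
Varint 3: bytes[3:7] = F7 DA 9E 71 -> value 237481335 (4 byte(s))
  byte[7]=0x2C cont=0 payload=0x2C=44: acc |= 44<<0 -> acc=44 shift=7 [end]
Varint 4: bytes[7:8] = 2C -> value 44 (1 byte(s))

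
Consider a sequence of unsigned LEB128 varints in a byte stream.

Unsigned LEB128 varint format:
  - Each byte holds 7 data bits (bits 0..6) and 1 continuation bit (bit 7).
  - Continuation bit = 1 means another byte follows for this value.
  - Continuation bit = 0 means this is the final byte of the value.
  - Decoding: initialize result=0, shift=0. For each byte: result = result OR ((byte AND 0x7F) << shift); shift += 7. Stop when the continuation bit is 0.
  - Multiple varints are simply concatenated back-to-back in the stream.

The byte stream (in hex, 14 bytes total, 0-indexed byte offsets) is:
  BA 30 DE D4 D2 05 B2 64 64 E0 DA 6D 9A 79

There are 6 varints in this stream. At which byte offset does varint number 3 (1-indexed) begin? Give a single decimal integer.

  byte[0]=0xBA cont=1 payload=0x3A=58: acc |= 58<<0 -> acc=58 shift=7
  byte[1]=0x30 cont=0 payload=0x30=48: acc |= 48<<7 -> acc=6202 shift=14 [end]
Varint 1: bytes[0:2] = BA 30 -> value 6202 (2 byte(s))
  byte[2]=0xDE cont=1 payload=0x5E=94: acc |= 94<<0 -> acc=94 shift=7
  byte[3]=0xD4 cont=1 payload=0x54=84: acc |= 84<<7 -> acc=10846 shift=14
  byte[4]=0xD2 cont=1 payload=0x52=82: acc |= 82<<14 -> acc=1354334 shift=21
  byte[5]=0x05 cont=0 payload=0x05=5: acc |= 5<<21 -> acc=11840094 shift=28 [end]
Varint 2: bytes[2:6] = DE D4 D2 05 -> value 11840094 (4 byte(s))
  byte[6]=0xB2 cont=1 payload=0x32=50: acc |= 50<<0 -> acc=50 shift=7
  byte[7]=0x64 cont=0 payload=0x64=100: acc |= 100<<7 -> acc=12850 shift=14 [end]
Varint 3: bytes[6:8] = B2 64 -> value 12850 (2 byte(s))
  byte[8]=0x64 cont=0 payload=0x64=100: acc |= 100<<0 -> acc=100 shift=7 [end]
Varint 4: bytes[8:9] = 64 -> value 100 (1 byte(s))
  byte[9]=0xE0 cont=1 payload=0x60=96: acc |= 96<<0 -> acc=96 shift=7
  byte[10]=0xDA cont=1 payload=0x5A=90: acc |= 90<<7 -> acc=11616 shift=14
  byte[11]=0x6D cont=0 payload=0x6D=109: acc |= 109<<14 -> acc=1797472 shift=21 [end]
Varint 5: bytes[9:12] = E0 DA 6D -> value 1797472 (3 byte(s))
  byte[12]=0x9A cont=1 payload=0x1A=26: acc |= 26<<0 -> acc=26 shift=7
  byte[13]=0x79 cont=0 payload=0x79=121: acc |= 121<<7 -> acc=15514 shift=14 [end]
Varint 6: bytes[12:14] = 9A 79 -> value 15514 (2 byte(s))

Answer: 6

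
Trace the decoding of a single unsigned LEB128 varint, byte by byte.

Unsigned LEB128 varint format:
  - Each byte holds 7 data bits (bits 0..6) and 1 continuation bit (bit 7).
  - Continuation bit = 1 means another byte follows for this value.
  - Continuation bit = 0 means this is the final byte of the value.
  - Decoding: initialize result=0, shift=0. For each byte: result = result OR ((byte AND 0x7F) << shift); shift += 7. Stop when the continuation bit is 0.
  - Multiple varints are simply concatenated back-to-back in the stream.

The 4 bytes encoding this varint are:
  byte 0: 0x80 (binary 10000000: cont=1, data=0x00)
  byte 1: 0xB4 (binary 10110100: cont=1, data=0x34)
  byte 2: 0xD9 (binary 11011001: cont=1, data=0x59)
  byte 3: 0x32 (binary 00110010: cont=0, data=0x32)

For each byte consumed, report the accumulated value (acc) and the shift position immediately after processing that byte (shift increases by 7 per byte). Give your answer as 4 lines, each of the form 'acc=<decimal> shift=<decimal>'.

Answer: acc=0 shift=7
acc=6656 shift=14
acc=1464832 shift=21
acc=106322432 shift=28

Derivation:
byte 0=0x80: payload=0x00=0, contrib = 0<<0 = 0; acc -> 0, shift -> 7
byte 1=0xB4: payload=0x34=52, contrib = 52<<7 = 6656; acc -> 6656, shift -> 14
byte 2=0xD9: payload=0x59=89, contrib = 89<<14 = 1458176; acc -> 1464832, shift -> 21
byte 3=0x32: payload=0x32=50, contrib = 50<<21 = 104857600; acc -> 106322432, shift -> 28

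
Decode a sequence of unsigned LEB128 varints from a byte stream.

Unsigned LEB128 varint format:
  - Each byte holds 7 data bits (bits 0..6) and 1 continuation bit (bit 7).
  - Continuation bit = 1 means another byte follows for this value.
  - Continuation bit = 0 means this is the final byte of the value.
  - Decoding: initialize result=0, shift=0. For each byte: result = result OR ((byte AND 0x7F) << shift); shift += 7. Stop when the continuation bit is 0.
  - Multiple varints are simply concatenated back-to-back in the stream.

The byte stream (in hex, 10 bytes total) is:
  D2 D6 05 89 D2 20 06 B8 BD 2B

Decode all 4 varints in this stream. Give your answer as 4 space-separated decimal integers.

  byte[0]=0xD2 cont=1 payload=0x52=82: acc |= 82<<0 -> acc=82 shift=7
  byte[1]=0xD6 cont=1 payload=0x56=86: acc |= 86<<7 -> acc=11090 shift=14
  byte[2]=0x05 cont=0 payload=0x05=5: acc |= 5<<14 -> acc=93010 shift=21 [end]
Varint 1: bytes[0:3] = D2 D6 05 -> value 93010 (3 byte(s))
  byte[3]=0x89 cont=1 payload=0x09=9: acc |= 9<<0 -> acc=9 shift=7
  byte[4]=0xD2 cont=1 payload=0x52=82: acc |= 82<<7 -> acc=10505 shift=14
  byte[5]=0x20 cont=0 payload=0x20=32: acc |= 32<<14 -> acc=534793 shift=21 [end]
Varint 2: bytes[3:6] = 89 D2 20 -> value 534793 (3 byte(s))
  byte[6]=0x06 cont=0 payload=0x06=6: acc |= 6<<0 -> acc=6 shift=7 [end]
Varint 3: bytes[6:7] = 06 -> value 6 (1 byte(s))
  byte[7]=0xB8 cont=1 payload=0x38=56: acc |= 56<<0 -> acc=56 shift=7
  byte[8]=0xBD cont=1 payload=0x3D=61: acc |= 61<<7 -> acc=7864 shift=14
  byte[9]=0x2B cont=0 payload=0x2B=43: acc |= 43<<14 -> acc=712376 shift=21 [end]
Varint 4: bytes[7:10] = B8 BD 2B -> value 712376 (3 byte(s))

Answer: 93010 534793 6 712376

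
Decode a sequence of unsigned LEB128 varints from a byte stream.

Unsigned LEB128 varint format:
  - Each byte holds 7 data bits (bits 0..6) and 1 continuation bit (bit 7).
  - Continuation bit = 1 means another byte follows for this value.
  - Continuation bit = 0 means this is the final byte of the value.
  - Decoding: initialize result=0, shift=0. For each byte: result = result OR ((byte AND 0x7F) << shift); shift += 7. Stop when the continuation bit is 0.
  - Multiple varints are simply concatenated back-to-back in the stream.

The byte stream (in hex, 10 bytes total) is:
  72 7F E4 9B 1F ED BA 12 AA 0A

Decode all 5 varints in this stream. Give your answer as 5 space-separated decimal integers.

Answer: 114 127 511460 302445 1322

Derivation:
  byte[0]=0x72 cont=0 payload=0x72=114: acc |= 114<<0 -> acc=114 shift=7 [end]
Varint 1: bytes[0:1] = 72 -> value 114 (1 byte(s))
  byte[1]=0x7F cont=0 payload=0x7F=127: acc |= 127<<0 -> acc=127 shift=7 [end]
Varint 2: bytes[1:2] = 7F -> value 127 (1 byte(s))
  byte[2]=0xE4 cont=1 payload=0x64=100: acc |= 100<<0 -> acc=100 shift=7
  byte[3]=0x9B cont=1 payload=0x1B=27: acc |= 27<<7 -> acc=3556 shift=14
  byte[4]=0x1F cont=0 payload=0x1F=31: acc |= 31<<14 -> acc=511460 shift=21 [end]
Varint 3: bytes[2:5] = E4 9B 1F -> value 511460 (3 byte(s))
  byte[5]=0xED cont=1 payload=0x6D=109: acc |= 109<<0 -> acc=109 shift=7
  byte[6]=0xBA cont=1 payload=0x3A=58: acc |= 58<<7 -> acc=7533 shift=14
  byte[7]=0x12 cont=0 payload=0x12=18: acc |= 18<<14 -> acc=302445 shift=21 [end]
Varint 4: bytes[5:8] = ED BA 12 -> value 302445 (3 byte(s))
  byte[8]=0xAA cont=1 payload=0x2A=42: acc |= 42<<0 -> acc=42 shift=7
  byte[9]=0x0A cont=0 payload=0x0A=10: acc |= 10<<7 -> acc=1322 shift=14 [end]
Varint 5: bytes[8:10] = AA 0A -> value 1322 (2 byte(s))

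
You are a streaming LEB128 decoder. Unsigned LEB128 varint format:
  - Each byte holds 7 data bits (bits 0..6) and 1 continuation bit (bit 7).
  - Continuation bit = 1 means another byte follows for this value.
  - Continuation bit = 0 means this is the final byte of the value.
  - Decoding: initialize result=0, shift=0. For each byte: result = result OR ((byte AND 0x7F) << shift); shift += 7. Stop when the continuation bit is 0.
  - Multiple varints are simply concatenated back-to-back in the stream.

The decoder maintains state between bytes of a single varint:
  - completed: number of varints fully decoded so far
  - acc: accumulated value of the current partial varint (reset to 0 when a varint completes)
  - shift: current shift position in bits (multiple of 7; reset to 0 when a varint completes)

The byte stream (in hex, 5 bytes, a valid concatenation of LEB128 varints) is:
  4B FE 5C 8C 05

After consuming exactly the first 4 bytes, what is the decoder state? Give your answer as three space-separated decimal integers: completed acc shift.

byte[0]=0x4B cont=0 payload=0x4B: varint #1 complete (value=75); reset -> completed=1 acc=0 shift=0
byte[1]=0xFE cont=1 payload=0x7E: acc |= 126<<0 -> completed=1 acc=126 shift=7
byte[2]=0x5C cont=0 payload=0x5C: varint #2 complete (value=11902); reset -> completed=2 acc=0 shift=0
byte[3]=0x8C cont=1 payload=0x0C: acc |= 12<<0 -> completed=2 acc=12 shift=7

Answer: 2 12 7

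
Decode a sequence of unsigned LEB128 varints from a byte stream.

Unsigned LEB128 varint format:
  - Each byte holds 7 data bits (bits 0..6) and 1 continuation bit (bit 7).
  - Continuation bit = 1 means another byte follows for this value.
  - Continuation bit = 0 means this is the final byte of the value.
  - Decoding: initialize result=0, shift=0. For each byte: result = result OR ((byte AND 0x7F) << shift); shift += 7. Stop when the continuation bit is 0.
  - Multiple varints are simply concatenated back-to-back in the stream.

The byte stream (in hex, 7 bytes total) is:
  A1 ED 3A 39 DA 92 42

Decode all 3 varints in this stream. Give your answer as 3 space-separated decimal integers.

Answer: 964257 57 1083738

Derivation:
  byte[0]=0xA1 cont=1 payload=0x21=33: acc |= 33<<0 -> acc=33 shift=7
  byte[1]=0xED cont=1 payload=0x6D=109: acc |= 109<<7 -> acc=13985 shift=14
  byte[2]=0x3A cont=0 payload=0x3A=58: acc |= 58<<14 -> acc=964257 shift=21 [end]
Varint 1: bytes[0:3] = A1 ED 3A -> value 964257 (3 byte(s))
  byte[3]=0x39 cont=0 payload=0x39=57: acc |= 57<<0 -> acc=57 shift=7 [end]
Varint 2: bytes[3:4] = 39 -> value 57 (1 byte(s))
  byte[4]=0xDA cont=1 payload=0x5A=90: acc |= 90<<0 -> acc=90 shift=7
  byte[5]=0x92 cont=1 payload=0x12=18: acc |= 18<<7 -> acc=2394 shift=14
  byte[6]=0x42 cont=0 payload=0x42=66: acc |= 66<<14 -> acc=1083738 shift=21 [end]
Varint 3: bytes[4:7] = DA 92 42 -> value 1083738 (3 byte(s))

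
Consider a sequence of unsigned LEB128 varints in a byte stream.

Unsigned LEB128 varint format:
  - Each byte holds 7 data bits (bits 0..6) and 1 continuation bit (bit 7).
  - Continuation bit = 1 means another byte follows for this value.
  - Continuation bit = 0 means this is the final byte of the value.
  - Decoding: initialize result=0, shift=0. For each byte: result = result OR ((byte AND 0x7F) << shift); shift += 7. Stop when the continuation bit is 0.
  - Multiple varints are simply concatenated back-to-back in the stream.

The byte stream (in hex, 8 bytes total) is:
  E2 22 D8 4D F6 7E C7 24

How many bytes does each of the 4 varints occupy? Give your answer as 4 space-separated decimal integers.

Answer: 2 2 2 2

Derivation:
  byte[0]=0xE2 cont=1 payload=0x62=98: acc |= 98<<0 -> acc=98 shift=7
  byte[1]=0x22 cont=0 payload=0x22=34: acc |= 34<<7 -> acc=4450 shift=14 [end]
Varint 1: bytes[0:2] = E2 22 -> value 4450 (2 byte(s))
  byte[2]=0xD8 cont=1 payload=0x58=88: acc |= 88<<0 -> acc=88 shift=7
  byte[3]=0x4D cont=0 payload=0x4D=77: acc |= 77<<7 -> acc=9944 shift=14 [end]
Varint 2: bytes[2:4] = D8 4D -> value 9944 (2 byte(s))
  byte[4]=0xF6 cont=1 payload=0x76=118: acc |= 118<<0 -> acc=118 shift=7
  byte[5]=0x7E cont=0 payload=0x7E=126: acc |= 126<<7 -> acc=16246 shift=14 [end]
Varint 3: bytes[4:6] = F6 7E -> value 16246 (2 byte(s))
  byte[6]=0xC7 cont=1 payload=0x47=71: acc |= 71<<0 -> acc=71 shift=7
  byte[7]=0x24 cont=0 payload=0x24=36: acc |= 36<<7 -> acc=4679 shift=14 [end]
Varint 4: bytes[6:8] = C7 24 -> value 4679 (2 byte(s))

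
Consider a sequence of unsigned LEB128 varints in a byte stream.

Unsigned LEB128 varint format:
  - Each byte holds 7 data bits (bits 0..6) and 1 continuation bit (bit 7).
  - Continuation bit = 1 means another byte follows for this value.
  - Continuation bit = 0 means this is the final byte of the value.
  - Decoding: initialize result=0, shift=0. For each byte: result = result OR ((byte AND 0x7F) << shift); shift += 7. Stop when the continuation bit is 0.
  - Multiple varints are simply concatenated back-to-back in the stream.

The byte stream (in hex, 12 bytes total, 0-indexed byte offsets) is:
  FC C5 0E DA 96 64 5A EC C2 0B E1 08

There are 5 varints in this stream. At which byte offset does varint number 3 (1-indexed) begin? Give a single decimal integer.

  byte[0]=0xFC cont=1 payload=0x7C=124: acc |= 124<<0 -> acc=124 shift=7
  byte[1]=0xC5 cont=1 payload=0x45=69: acc |= 69<<7 -> acc=8956 shift=14
  byte[2]=0x0E cont=0 payload=0x0E=14: acc |= 14<<14 -> acc=238332 shift=21 [end]
Varint 1: bytes[0:3] = FC C5 0E -> value 238332 (3 byte(s))
  byte[3]=0xDA cont=1 payload=0x5A=90: acc |= 90<<0 -> acc=90 shift=7
  byte[4]=0x96 cont=1 payload=0x16=22: acc |= 22<<7 -> acc=2906 shift=14
  byte[5]=0x64 cont=0 payload=0x64=100: acc |= 100<<14 -> acc=1641306 shift=21 [end]
Varint 2: bytes[3:6] = DA 96 64 -> value 1641306 (3 byte(s))
  byte[6]=0x5A cont=0 payload=0x5A=90: acc |= 90<<0 -> acc=90 shift=7 [end]
Varint 3: bytes[6:7] = 5A -> value 90 (1 byte(s))
  byte[7]=0xEC cont=1 payload=0x6C=108: acc |= 108<<0 -> acc=108 shift=7
  byte[8]=0xC2 cont=1 payload=0x42=66: acc |= 66<<7 -> acc=8556 shift=14
  byte[9]=0x0B cont=0 payload=0x0B=11: acc |= 11<<14 -> acc=188780 shift=21 [end]
Varint 4: bytes[7:10] = EC C2 0B -> value 188780 (3 byte(s))
  byte[10]=0xE1 cont=1 payload=0x61=97: acc |= 97<<0 -> acc=97 shift=7
  byte[11]=0x08 cont=0 payload=0x08=8: acc |= 8<<7 -> acc=1121 shift=14 [end]
Varint 5: bytes[10:12] = E1 08 -> value 1121 (2 byte(s))

Answer: 6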